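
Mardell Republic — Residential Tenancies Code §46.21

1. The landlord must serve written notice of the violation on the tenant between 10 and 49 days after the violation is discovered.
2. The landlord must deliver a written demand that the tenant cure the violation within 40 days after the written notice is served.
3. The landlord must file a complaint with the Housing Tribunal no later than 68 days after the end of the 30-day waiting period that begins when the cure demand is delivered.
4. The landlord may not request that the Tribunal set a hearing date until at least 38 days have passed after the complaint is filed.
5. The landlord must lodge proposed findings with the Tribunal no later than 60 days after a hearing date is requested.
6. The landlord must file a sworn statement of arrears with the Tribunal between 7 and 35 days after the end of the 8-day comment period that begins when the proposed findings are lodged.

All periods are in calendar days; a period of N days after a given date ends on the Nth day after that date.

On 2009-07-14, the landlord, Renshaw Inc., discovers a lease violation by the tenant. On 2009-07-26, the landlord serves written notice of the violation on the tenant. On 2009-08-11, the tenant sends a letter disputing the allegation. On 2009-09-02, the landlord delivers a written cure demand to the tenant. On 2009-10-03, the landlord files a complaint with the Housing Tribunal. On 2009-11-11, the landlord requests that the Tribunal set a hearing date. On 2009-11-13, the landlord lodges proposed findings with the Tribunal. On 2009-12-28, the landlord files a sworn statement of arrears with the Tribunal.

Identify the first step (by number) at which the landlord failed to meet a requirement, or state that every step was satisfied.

Step 6

Step 1 — 10 and 49 days from 2009-07-14 (when the violation is discovered) are 2009-07-24 and 2009-09-01 respectively; done 2009-07-26 — within the window.
Step 2 — counting 40 days from 2009-07-26 (when the written notice is served) gives a deadline of 2009-09-04; 2009-09-02 is within that limit.
Step 3 — counting 68 days from 2009-10-02 (end of the 30-day waiting period, which began when the cure demand is delivered on 2009-09-02) gives a deadline of 2009-12-09; done 2009-10-03 — timely.
Step 4 — must wait 38 days from 2009-10-03 (when the complaint is filed), so not before 2009-11-10; done 2009-11-11 — permitted.
Step 5 — counting 60 days from 2009-11-11 (when a hearing date is requested) gives a deadline of 2010-01-10; completed 2009-11-13, before the deadline.
Step 6 — 7 and 35 days from 2009-11-21 (end of the 8-day comment period, which began when the proposed findings are lodged on 2009-11-13) are 2009-11-28 and 2009-12-26 respectively; done 2009-12-28 — 2 days after the window closed.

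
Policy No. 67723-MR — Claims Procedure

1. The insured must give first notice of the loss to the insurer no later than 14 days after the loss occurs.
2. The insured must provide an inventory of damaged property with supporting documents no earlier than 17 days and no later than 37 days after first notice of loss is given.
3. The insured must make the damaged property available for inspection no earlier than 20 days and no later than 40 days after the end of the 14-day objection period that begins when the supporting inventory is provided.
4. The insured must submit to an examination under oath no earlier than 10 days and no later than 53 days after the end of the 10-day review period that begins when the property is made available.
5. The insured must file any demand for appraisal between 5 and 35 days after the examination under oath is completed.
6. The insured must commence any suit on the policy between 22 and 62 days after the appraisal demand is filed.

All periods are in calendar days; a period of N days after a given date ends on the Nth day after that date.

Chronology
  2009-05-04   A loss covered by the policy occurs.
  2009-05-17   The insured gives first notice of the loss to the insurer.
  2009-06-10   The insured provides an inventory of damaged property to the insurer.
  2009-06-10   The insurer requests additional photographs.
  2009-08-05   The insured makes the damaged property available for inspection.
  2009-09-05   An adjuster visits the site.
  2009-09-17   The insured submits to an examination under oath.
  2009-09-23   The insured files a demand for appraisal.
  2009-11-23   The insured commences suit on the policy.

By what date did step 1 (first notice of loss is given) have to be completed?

2009-05-18

Step 1 runs from 2009-05-04, when the loss occurs. 14 days after 2009-05-04 is 2009-05-18.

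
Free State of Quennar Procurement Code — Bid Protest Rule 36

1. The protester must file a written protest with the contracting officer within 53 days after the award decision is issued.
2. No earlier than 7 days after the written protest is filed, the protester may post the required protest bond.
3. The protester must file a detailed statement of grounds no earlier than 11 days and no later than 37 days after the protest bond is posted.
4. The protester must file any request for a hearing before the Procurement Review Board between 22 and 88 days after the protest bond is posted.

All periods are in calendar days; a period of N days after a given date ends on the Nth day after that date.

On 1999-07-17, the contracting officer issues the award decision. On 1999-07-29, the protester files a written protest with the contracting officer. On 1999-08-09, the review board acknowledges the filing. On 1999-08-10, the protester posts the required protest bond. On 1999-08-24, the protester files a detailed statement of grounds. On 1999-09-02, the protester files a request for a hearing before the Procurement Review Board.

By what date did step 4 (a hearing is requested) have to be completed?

Step 4 runs from 1999-08-10, when the protest bond is posted. The window is 22–88 days after 1999-08-10; it closes on 1999-11-06.

1999-11-06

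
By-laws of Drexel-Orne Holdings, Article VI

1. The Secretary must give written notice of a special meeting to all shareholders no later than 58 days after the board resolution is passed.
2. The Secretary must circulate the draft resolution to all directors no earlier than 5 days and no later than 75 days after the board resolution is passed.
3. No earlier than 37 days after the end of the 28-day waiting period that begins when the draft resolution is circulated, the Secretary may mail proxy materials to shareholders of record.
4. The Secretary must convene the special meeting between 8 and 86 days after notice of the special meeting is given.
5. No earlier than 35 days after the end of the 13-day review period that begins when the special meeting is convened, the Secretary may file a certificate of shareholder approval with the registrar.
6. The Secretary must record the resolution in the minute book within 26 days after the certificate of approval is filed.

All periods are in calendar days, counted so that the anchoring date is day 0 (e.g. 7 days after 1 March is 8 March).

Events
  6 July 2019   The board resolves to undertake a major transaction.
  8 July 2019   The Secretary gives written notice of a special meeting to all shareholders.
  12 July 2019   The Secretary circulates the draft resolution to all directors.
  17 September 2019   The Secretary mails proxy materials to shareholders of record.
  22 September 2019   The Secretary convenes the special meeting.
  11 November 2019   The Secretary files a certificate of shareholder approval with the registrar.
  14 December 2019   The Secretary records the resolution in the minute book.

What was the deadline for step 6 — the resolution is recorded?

7 December 2019

Step 6 runs from 11 November 2019, when the certificate of approval is filed. 26 days after 11 November 2019 is 7 December 2019.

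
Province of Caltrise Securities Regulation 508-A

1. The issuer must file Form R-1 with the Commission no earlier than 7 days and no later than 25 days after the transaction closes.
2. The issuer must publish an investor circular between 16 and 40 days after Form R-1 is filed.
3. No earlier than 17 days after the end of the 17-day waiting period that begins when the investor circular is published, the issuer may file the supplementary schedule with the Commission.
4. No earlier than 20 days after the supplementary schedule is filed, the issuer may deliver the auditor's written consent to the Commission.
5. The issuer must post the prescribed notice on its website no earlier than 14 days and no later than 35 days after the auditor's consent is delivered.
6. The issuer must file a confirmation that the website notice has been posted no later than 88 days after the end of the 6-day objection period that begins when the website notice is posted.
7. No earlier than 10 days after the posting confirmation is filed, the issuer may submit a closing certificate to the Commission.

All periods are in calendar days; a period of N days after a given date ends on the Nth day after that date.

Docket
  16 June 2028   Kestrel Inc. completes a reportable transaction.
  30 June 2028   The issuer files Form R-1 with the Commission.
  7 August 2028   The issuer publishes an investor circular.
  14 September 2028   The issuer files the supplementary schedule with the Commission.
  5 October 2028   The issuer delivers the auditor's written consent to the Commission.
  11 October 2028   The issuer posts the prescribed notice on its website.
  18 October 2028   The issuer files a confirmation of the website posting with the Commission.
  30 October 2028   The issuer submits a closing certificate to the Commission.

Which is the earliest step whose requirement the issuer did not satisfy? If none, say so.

Step 1 — 7 and 25 days from 16 June 2028 (when the transaction closes) are 23 June 2028 and 11 July 2028 respectively; done 30 June 2028 — within the window.
Step 2 — 16 and 40 days from 30 June 2028 (when Form R-1 is filed) are 16 July 2028 and 9 August 2028 respectively; done 7 August 2028, which is between those dates.
Step 3 — must wait 17 days from 24 August 2028 (end of the 17-day waiting period, which began when the investor circular is published on 7 August 2028), so not before 10 September 2028; done 14 September 2028, after the minimum wait.
Step 4 — must wait 20 days from 14 September 2028 (when the supplementary schedule is filed), so not before 4 October 2028; done 5 October 2028 — permitted.
Step 5 — 14 and 35 days from 5 October 2028 (when the auditor's consent is delivered) are 19 October 2028 and 9 November 2028 respectively; done 11 October 2028 — 8 days before the window opened.
That is the first point of non-compliance.

Step 5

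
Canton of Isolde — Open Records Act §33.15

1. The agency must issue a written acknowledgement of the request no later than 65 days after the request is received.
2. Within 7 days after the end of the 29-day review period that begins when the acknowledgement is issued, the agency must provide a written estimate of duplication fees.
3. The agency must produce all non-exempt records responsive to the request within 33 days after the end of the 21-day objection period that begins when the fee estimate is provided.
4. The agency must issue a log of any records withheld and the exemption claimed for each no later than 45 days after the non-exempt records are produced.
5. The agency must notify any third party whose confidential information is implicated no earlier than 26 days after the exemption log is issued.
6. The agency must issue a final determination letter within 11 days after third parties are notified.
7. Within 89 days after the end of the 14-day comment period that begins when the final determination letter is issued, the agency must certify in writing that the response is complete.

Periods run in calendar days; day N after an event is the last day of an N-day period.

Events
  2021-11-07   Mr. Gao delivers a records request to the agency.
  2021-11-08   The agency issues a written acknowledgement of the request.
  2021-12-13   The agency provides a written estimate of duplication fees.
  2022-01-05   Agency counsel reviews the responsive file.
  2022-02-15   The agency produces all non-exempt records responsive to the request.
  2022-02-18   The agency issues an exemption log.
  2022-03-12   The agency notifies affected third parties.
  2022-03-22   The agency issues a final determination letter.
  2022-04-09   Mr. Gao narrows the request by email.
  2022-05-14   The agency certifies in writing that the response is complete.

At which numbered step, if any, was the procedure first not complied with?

Step 3

Step 1 — counting 65 days from 2021-11-07 (when the request is received) gives a deadline of 2022-01-11; completed 2021-11-08, before the deadline.
Step 2 — counting 7 days from 2021-12-07 (end of the 29-day review period, which began when the acknowledgement is issued on 2021-11-08) gives a deadline of 2021-12-14; done 2021-12-13 — timely.
Step 3 — counting 33 days from 2022-01-03 (end of the 21-day objection period, which began when the fee estimate is provided on 2021-12-13) gives a deadline of 2022-02-05; 2022-02-15 misses that deadline by 10 days.
The analysis stops there.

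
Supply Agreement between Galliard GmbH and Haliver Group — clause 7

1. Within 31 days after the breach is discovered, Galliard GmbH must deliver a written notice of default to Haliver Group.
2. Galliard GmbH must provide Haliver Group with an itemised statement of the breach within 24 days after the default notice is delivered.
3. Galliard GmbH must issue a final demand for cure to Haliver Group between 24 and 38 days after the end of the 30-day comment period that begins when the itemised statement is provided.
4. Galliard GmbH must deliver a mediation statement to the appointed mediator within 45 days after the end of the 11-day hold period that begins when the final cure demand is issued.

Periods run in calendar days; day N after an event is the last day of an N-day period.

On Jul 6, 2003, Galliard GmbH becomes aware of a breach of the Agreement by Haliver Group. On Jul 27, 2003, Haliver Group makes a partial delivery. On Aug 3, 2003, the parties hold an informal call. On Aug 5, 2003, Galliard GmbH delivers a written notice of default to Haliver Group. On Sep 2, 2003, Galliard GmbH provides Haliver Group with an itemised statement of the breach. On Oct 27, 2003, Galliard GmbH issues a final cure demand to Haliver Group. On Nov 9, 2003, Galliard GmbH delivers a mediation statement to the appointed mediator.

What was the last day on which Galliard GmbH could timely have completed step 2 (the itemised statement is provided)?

Aug 29, 2003

Step 2 runs from Aug 5, 2003, when the default notice is delivered. 24 days after Aug 5, 2003 is Aug 29, 2003.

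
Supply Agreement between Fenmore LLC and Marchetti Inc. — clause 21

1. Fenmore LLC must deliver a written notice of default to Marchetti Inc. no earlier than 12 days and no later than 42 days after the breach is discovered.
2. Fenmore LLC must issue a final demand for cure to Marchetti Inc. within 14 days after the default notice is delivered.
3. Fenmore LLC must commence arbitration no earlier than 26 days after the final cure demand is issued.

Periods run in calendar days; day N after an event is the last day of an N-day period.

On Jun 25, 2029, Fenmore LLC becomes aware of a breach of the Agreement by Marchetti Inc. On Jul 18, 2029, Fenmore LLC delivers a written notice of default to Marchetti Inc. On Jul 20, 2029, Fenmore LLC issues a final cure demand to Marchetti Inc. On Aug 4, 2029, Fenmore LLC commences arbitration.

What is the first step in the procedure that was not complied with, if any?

(1) the permitted window runs from Jun 25, 2029 + 12 = Jul 7, 2029 to Jun 25, 2029 + 42 = Aug 6, 2029; done Jul 18, 2029, which is between those dates.
(2) due by Jul 18, 2029 + 14 days = Aug 1, 2029; completed Jul 20, 2029, before the deadline.
(3) permitted from Jul 20, 2029 + 26 days = Aug 15, 2029 onward; Aug 4, 2029 is 11 days before the earliest permitted date.
That is the first point of non-compliance.

Step 3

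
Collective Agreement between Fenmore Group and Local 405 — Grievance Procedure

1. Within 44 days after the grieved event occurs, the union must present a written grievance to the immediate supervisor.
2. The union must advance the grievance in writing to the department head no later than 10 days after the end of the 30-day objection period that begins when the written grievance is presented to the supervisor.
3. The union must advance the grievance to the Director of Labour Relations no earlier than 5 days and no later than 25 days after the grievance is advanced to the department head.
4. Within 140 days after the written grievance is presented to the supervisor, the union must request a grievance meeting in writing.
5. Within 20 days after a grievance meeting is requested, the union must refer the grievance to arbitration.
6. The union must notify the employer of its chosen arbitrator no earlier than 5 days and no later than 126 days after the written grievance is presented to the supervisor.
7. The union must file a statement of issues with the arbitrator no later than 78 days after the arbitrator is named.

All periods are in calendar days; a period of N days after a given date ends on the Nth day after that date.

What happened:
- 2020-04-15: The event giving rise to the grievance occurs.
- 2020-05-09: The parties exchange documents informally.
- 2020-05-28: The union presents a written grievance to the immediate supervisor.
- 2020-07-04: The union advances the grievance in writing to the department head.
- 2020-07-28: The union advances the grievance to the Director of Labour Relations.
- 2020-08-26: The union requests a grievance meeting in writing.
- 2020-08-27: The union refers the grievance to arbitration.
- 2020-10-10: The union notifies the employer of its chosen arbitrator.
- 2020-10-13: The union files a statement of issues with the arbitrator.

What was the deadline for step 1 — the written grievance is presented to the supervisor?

Step 1 runs from 2020-04-15, when the grieved event occurs. 44 days after 2020-04-15 is 2020-05-29.

2020-05-29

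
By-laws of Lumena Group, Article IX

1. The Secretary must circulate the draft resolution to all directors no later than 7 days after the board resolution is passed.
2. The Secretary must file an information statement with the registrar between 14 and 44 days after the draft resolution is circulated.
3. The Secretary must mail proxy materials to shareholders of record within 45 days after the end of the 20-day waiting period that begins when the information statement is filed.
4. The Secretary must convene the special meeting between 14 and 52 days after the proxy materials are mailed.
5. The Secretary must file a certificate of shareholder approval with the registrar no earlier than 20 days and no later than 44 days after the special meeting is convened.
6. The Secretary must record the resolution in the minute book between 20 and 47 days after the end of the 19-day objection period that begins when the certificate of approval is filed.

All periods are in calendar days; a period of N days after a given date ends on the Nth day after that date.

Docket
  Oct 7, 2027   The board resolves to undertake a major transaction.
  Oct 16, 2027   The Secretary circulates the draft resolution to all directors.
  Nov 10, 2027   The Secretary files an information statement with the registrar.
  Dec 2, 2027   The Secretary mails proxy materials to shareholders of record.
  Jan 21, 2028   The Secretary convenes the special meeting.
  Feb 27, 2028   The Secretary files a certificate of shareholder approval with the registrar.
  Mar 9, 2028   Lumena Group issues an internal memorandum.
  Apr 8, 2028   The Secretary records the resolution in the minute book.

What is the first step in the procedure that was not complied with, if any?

Step 1

(1) due by Oct 7, 2027 + 7 days = Oct 14, 2027; done Oct 16, 2027 — 2 days late.
The analysis stops there.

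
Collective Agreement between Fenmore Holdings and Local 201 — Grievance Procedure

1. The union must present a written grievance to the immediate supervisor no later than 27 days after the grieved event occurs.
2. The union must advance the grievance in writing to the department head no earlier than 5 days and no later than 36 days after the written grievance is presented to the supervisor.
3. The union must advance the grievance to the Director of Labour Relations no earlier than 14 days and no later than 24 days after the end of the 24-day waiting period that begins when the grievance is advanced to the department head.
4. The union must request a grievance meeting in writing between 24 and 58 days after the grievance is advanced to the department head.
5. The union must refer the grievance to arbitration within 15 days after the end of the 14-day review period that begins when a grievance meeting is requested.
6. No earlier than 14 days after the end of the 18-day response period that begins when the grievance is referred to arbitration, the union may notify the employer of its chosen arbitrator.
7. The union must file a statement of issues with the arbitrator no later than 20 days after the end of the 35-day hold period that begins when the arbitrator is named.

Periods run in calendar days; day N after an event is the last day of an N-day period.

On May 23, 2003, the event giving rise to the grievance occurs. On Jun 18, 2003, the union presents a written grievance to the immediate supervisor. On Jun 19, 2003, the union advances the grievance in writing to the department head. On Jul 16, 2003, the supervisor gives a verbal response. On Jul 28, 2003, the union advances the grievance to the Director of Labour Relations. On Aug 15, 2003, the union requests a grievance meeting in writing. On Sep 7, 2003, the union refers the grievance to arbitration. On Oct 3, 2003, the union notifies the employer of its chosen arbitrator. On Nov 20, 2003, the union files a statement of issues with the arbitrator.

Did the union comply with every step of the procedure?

No

(1) due by May 23, 2003 + 27 days = Jun 19, 2003; done Jun 18, 2003 — timely.
(2) the permitted window runs from Jun 18, 2003 + 5 = Jun 23, 2003 to Jun 18, 2003 + 36 = Jul 24, 2003; Jun 19, 2003 is 4 days too early.
The procedure was therefore not followed at step 2.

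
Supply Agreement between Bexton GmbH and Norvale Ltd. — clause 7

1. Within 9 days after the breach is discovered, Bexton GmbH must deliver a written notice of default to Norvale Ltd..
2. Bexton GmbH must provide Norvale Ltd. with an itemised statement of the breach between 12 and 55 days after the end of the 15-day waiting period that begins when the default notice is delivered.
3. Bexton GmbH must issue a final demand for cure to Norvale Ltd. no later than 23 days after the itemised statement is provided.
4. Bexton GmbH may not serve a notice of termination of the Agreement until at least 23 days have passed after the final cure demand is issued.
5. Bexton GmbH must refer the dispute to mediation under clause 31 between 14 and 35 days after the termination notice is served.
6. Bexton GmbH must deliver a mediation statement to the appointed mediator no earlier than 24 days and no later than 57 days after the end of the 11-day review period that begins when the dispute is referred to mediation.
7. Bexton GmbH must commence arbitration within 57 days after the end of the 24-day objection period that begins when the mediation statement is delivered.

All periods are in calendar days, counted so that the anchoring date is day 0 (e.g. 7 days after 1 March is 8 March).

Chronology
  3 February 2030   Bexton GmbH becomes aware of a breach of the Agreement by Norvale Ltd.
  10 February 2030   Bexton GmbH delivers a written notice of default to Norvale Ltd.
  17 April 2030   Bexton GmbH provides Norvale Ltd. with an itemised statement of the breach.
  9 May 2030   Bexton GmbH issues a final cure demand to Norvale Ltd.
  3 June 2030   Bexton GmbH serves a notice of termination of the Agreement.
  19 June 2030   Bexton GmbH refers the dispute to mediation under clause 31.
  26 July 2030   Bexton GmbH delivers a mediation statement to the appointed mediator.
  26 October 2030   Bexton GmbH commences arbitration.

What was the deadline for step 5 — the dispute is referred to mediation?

8 July 2030

Step 5 runs from 3 June 2030, when the termination notice is served. The window is 14–35 days after 3 June 2030; it closes on 8 July 2030.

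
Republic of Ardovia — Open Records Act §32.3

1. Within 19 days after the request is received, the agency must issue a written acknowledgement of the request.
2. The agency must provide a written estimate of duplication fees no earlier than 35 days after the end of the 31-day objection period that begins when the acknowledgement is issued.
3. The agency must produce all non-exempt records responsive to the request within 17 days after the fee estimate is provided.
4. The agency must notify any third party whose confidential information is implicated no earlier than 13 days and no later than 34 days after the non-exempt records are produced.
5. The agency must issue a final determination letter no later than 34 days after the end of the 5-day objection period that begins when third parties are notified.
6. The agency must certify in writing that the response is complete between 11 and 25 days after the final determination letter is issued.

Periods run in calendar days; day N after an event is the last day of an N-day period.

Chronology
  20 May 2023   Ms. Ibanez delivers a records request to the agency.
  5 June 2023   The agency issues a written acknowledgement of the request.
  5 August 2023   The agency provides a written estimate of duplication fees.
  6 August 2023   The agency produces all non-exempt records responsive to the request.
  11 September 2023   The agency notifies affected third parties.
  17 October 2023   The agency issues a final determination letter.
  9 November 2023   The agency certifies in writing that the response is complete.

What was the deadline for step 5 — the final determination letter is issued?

Third parties are notified on 11 September 2023; the 5-day objection period therefore ends 16 September 2023, and step 5 runs from that date. 34 days after 16 September 2023 is 20 October 2023.

20 October 2023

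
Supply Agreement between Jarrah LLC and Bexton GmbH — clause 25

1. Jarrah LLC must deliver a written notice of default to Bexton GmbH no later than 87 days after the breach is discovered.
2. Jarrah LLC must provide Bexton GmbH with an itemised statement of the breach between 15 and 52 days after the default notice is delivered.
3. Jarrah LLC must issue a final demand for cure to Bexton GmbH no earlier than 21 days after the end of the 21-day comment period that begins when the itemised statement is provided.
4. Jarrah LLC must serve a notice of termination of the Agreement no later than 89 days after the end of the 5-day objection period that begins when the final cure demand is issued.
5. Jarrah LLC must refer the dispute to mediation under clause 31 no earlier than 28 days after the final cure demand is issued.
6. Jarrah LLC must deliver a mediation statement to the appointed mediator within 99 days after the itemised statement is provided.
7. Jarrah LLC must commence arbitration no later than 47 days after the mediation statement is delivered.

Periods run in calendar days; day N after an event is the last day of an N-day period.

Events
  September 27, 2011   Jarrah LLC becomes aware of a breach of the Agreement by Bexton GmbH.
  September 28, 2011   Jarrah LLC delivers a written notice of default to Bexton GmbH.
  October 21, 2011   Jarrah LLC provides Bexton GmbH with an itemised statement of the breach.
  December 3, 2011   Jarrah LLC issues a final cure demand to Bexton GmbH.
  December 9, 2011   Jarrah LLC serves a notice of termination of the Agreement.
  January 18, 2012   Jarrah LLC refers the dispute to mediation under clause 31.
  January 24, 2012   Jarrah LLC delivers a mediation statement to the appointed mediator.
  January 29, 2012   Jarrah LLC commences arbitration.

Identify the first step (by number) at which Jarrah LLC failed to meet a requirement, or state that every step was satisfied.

Step 1: 87 days after September 27, 2011 (when the breach is discovered) is December 23, 2011; September 28, 2011 is within that limit.
Step 2: the window is 15–52 days after September 28, 2011 (when the default notice is delivered), so October 13, 2011 through November 19, 2011; done October 21, 2011 — within the window.
Step 3: the earliest permitted date is 21 days after November 11, 2011 (end of the 21-day comment period, which began when the itemised statement is provided on October 21, 2011), i.e. December 2, 2011; done December 3, 2011 — permitted.
Step 4: 89 days after December 8, 2011 (end of the 5-day objection period, which began when the final cure demand is issued on December 3, 2011) is March 6, 2012; completed December 9, 2011, before the deadline.
Step 5: the earliest permitted date is 28 days after December 3, 2011 (when the final cure demand is issued), i.e. December 31, 2011; done January 18, 2012 — permitted.
Step 6: 99 days after October 21, 2011 (when the itemised statement is provided) is January 28, 2012; completed January 24, 2012, before the deadline.
Step 7: 47 days after January 24, 2012 (when the mediation statement is delivered) is March 11, 2012; completed January 29, 2012, before the deadline.

None — every step was satisfied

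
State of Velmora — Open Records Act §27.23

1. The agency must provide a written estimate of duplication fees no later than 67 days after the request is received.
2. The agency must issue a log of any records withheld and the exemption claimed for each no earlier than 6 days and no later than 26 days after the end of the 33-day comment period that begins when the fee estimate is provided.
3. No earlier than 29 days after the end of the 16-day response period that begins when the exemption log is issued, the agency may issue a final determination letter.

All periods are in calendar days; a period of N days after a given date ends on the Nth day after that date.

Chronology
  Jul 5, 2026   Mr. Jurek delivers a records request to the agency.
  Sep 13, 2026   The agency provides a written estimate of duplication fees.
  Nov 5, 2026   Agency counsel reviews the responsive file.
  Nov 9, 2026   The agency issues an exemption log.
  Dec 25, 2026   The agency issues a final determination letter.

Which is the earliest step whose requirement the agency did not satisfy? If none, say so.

(1) due by Jul 5, 2026 + 67 days = Sep 10, 2026; done Sep 13, 2026 — 3 days late.
The procedure was therefore not followed at step 1.

Step 1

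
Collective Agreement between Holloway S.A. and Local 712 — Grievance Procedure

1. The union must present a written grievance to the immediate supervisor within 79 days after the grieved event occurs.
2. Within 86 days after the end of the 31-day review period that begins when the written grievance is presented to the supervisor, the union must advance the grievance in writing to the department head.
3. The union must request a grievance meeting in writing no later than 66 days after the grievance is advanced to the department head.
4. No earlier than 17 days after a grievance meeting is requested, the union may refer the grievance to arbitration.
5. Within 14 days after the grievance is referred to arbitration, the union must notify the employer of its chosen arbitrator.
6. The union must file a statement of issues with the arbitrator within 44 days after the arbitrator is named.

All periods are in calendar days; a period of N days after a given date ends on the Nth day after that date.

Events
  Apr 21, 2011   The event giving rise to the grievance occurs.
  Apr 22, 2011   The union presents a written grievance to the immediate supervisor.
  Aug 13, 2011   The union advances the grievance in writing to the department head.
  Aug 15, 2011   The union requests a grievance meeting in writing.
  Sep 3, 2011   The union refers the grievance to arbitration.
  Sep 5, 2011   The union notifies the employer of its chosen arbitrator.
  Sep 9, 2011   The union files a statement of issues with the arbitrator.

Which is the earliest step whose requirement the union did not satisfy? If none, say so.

None — every step was satisfied

(1) due by Apr 21, 2011 + 79 days = Jul 9, 2011; Apr 22, 2011 is within that limit.
(2) due by May 23, 2011 + 86 days = Aug 17, 2011; completed Aug 13, 2011, before the deadline.
(3) due by Aug 13, 2011 + 66 days = Oct 18, 2011; completed Aug 15, 2011, before the deadline.
(4) permitted from Aug 15, 2011 + 17 days = Sep 1, 2011 onward; Sep 3, 2011 is on or after that date.
(5) due by Sep 3, 2011 + 14 days = Sep 17, 2011; Sep 5, 2011 is within that limit.
(6) due by Sep 5, 2011 + 44 days = Oct 19, 2011; done Sep 9, 2011 — timely.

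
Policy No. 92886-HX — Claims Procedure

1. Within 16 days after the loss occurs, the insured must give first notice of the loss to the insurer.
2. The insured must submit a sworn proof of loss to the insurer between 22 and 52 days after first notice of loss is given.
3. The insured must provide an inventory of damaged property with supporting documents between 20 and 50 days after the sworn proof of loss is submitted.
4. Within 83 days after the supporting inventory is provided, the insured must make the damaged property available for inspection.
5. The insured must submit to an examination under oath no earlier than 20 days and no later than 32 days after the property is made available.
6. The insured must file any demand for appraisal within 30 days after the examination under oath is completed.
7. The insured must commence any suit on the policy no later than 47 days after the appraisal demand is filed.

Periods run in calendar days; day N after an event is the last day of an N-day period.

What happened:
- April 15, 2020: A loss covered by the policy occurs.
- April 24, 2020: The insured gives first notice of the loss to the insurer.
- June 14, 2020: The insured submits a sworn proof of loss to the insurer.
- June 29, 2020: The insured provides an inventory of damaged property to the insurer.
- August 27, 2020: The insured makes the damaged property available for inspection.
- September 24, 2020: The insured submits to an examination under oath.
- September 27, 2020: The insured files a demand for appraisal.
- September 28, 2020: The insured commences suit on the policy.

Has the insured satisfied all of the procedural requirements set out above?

Step 1: 16 days after April 15, 2020 (when the loss occurs) is May 1, 2020; done April 24, 2020 — timely.
Step 2: the window is 22–52 days after April 24, 2020 (when first notice of loss is given), so May 16, 2020 through June 15, 2020; done June 14, 2020, which is between those dates.
Step 3: the window is 20–50 days after June 14, 2020 (when the sworn proof of loss is submitted), so July 4, 2020 through August 3, 2020; done June 29, 2020 — 5 days before the window opened.
Later steps need not be reached.

No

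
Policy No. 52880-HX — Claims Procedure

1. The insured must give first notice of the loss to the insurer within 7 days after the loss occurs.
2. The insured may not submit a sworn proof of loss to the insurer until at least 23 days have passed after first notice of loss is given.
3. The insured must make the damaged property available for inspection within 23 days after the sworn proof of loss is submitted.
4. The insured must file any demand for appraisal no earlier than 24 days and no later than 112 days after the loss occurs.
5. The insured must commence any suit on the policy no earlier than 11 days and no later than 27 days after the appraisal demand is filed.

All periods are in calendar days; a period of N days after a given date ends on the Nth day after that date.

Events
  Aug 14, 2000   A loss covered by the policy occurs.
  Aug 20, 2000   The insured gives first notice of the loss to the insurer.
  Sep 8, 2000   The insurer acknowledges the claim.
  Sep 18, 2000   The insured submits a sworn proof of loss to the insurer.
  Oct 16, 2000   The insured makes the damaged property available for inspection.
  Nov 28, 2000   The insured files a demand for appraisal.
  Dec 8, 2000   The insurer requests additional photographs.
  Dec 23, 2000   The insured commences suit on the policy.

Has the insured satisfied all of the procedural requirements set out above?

No

(1) due by Aug 14, 2000 + 7 days = Aug 21, 2000; done Aug 20, 2000 — timely.
(2) permitted from Aug 20, 2000 + 23 days = Sep 12, 2000 onward; done Sep 18, 2000, after the minimum wait.
(3) due by Sep 18, 2000 + 23 days = Oct 11, 2000; not done until Oct 16, 2000, 5 days after the deadline.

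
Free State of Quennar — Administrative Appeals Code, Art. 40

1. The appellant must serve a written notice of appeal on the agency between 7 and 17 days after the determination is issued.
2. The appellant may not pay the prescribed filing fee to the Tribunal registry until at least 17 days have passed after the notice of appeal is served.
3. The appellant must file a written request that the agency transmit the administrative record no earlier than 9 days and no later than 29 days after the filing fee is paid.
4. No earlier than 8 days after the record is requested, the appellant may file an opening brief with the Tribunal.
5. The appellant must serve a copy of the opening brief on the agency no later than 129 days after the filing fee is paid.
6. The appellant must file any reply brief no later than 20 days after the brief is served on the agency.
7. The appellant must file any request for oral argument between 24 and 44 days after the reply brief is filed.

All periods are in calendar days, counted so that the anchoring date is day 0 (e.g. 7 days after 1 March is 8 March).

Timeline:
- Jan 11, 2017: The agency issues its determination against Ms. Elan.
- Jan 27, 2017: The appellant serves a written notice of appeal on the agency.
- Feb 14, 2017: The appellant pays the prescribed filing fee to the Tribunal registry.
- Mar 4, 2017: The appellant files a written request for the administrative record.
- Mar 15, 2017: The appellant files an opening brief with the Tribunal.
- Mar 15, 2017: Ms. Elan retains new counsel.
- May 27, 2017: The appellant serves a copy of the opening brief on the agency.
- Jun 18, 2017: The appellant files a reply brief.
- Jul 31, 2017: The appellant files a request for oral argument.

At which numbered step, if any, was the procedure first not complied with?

Step 6

Step 1: the window is 7–17 days after Jan 11, 2017 (when the determination is issued), so Jan 18, 2017 through Jan 28, 2017; done Jan 27, 2017 — within the window.
Step 2: the earliest permitted date is 17 days after Jan 27, 2017 (when the notice of appeal is served), i.e. Feb 13, 2017; done Feb 14, 2017 — permitted.
Step 3: the window is 9–29 days after Feb 14, 2017 (when the filing fee is paid), so Feb 23, 2017 through Mar 15, 2017; Mar 4, 2017 falls inside that range.
Step 4: the earliest permitted date is 8 days after Mar 4, 2017 (when the record is requested), i.e. Mar 12, 2017; Mar 15, 2017 is on or after that date.
Step 5: 129 days after Feb 14, 2017 (when the filing fee is paid) is Jun 23, 2017; completed May 27, 2017, before the deadline.
Step 6: 20 days after May 27, 2017 (when the brief is served on the agency) is Jun 16, 2017; not done until Jun 18, 2017, 2 days after the deadline.
The analysis stops there.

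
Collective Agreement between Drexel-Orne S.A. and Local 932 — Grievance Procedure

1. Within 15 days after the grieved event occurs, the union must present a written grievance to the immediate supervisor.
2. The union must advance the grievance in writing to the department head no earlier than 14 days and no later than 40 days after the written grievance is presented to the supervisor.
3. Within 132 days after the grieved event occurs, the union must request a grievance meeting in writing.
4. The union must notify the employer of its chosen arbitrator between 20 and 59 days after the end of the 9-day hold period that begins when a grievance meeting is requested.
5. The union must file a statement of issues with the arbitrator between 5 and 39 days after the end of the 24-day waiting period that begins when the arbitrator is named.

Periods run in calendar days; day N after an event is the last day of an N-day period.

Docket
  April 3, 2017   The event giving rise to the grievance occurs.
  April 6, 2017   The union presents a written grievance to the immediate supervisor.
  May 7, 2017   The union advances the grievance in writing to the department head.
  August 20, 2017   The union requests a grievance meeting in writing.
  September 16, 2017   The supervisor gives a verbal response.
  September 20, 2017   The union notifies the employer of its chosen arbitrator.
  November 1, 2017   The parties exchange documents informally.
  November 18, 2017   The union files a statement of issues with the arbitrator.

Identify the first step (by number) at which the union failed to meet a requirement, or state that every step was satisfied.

(1) due by April 3, 2017 + 15 days = April 18, 2017; April 6, 2017 is within that limit.
(2) the permitted window runs from April 6, 2017 + 14 = April 20, 2017 to April 6, 2017 + 40 = May 16, 2017; done May 7, 2017 — within the window.
(3) due by April 3, 2017 + 132 days = August 13, 2017; not done until August 20, 2017, 7 days after the deadline.
The analysis stops there.

Step 3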